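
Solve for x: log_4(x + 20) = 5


Convert to exponential form: x + 20 = 4^5 = 1024
x = 1024 - 20 = 1004
Check: log_4(1004 + 20) = log_4(1024) = log_4(1024) = 5 ✓

x = 1004


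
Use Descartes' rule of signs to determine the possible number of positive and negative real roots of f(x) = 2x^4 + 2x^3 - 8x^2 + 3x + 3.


Descartes' rule of signs:

For positive roots, count sign changes in f(x) = 2x^4 + 2x^3 - 8x^2 + 3x + 3:
Signs of coefficients: +, +, -, +, +
Number of sign changes: 2
Possible positive real roots: 2, 0

For negative roots, examine f(-x) = 2x^4 - 2x^3 - 8x^2 - 3x + 3:
Signs of coefficients: +, -, -, -, +
Number of sign changes: 2
Possible negative real roots: 2, 0

Positive roots: 2 or 0; Negative roots: 2 or 0


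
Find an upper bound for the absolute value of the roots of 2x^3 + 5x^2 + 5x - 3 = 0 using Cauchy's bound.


Cauchy's bound: all roots r satisfy |r| <= 1 + max(|a_i/a_n|) for i = 0,...,n-1
where a_n is the leading coefficient.

Coefficients: [2, 5, 5, -3]
Leading coefficient a_n = 2
Ratios |a_i/a_n|: 5/2, 5/2, 3/2
Maximum ratio: 5/2
Cauchy's bound: |r| <= 1 + 5/2 = 7/2

Upper bound = 7/2


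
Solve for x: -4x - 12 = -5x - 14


Starting with: -4x - 12 = -5x - 14
Move all x terms to left: (-4 + 5)x = -14 + 12
Simplify: x = -2
Divide both sides by 1: x = -2

x = -2


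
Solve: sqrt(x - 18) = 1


Square both sides: x - 18 = 1^2 = 1
x = 1 + 18 = 19
x = 19
Check: sqrt(1*19 - 18) = sqrt(1) = 1 ✓

x = 19


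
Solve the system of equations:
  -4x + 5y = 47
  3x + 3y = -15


Using Cramer's rule:
Determinant D = (-4)(3) - (3)(5) = -12 - 15 = -27
Dx = (47)(3) - (-15)(5) = 141 + 75 = 216
Dy = (-4)(-15) - (3)(47) = 60 - 141 = -81
x = Dx/D = 216/-27 = -8
y = Dy/D = -81/-27 = 3

x = -8, y = 3


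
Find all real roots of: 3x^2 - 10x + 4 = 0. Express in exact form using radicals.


Using the quadratic formula: x = (-b ± sqrt(b^2 - 4ac)) / (2a)
Here a = 3, b = -10, c = 4
Discriminant = b^2 - 4ac = (-10)^2 - 4(3)(4) = 100 - 48 = 52
Since discriminant = 52 > 0, there are two real roots.
x = (10 ± 2*sqrt(13)) / 6
Simplifying: x = (5 ± sqrt(13)) / 3
Numerically: x ≈ 2.8685 or x ≈ 0.4648

x = (5 + sqrt(13)) / 3 or x = (5 - sqrt(13)) / 3


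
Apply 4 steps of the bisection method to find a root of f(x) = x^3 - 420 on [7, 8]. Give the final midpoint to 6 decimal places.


f(x) = x^3 - 420
f(7) = -77 < 0
f(8) = 92 > 0

Step 1: midpoint = (7.000000 + 8.000000)/2 = 7.500000
  f(7.500000) = 1.875000
  f(mid) > 0, so root is in [7.000000, 7.500000]

Step 2: midpoint = (7.000000 + 7.500000)/2 = 7.250000
  f(7.250000) = -38.921875
  f(mid) < 0, so root is in [7.250000, 7.500000]

Step 3: midpoint = (7.250000 + 7.500000)/2 = 7.375000
  f(7.375000) = -18.869141
  f(mid) < 0, so root is in [7.375000, 7.500000]

Step 4: midpoint = (7.375000 + 7.500000)/2 = 7.437500
  f(7.437500) = -8.584229
  f(mid) < 0, so root is in [7.437500, 7.500000]

midpoint = 7.437500


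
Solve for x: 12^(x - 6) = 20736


Express both sides with the same base.
20736 = 12^4
Since the bases match, equate exponents: x - 6 = 4
So x = 4 - (-6) = 10

x = 10


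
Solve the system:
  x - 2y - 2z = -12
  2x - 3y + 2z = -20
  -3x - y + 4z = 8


Using Cramer's rule. Expand each determinant along the first row.
D  = 1*[(-3)*4 - 2*(-1)] - (-2)*[2*4 - 2*(-3)] + (-2)*[2*(-1) - (-3)*(-3)]
  = 1*(-10) - (-2)*(14) + (-2)*(-11) = 40
Dx = (-12)*[(-3)*4 - 2*(-1)] - (-2)*[(-20)*4 - 2*8] + (-2)*[(-20)*(-1) - (-3)*8]
  = (-12)*(-10) - (-2)*(-96) + (-2)*(44) = -160
Dy = 1*[(-20)*4 - 2*8] - (-12)*[2*4 - 2*(-3)] + (-2)*[2*8 - (-20)*(-3)]
  = 1*(-96) - (-12)*(14) + (-2)*(-44) = 160
Dz = 1*[(-3)*8 - (-20)*(-1)] - (-2)*[2*8 - (-20)*(-3)] + (-12)*[2*(-1) - (-3)*(-3)]
  = 1*(-44) - (-2)*(-44) + (-12)*(-11) = 0
x = Dx/D = -160/40 = -4, y = Dy/D = 160/40 = 4, z = Dz/D = 0/40 = 0
Check eq1: (1)(-4) + (-2)(4) + (-2)(0) = -12 = -12 ✓
Check eq2: (2)(-4) + (-3)(4) + (2)(0) = -20 = -20 ✓
Check eq3: (-3)(-4) + (-1)(4) + (4)(0) = 8 = 8 ✓

x = -4, y = 4, z = 0


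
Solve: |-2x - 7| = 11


An absolute value equation |expr| = 11 gives two cases:
Case 1: -2x - 7 = 11
  -2x = 18, so x = -9
Case 2: -2x - 7 = -11
  -2x = -4, so x = 2

x = -9, x = 2


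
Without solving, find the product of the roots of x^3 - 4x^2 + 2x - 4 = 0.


By Vieta's formulas for x^3 + bx^2 + cx + d = 0:
  r1 + r2 + r3 = -b/a = 4
  r1*r2 + r1*r3 + r2*r3 = c/a = 2
  r1*r2*r3 = -d/a = 4


Product = 4


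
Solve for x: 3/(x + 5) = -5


Multiply both sides by (x + 5): 3 = -5(x + 5)
Distribute: 3 = -5x - 25
-5x = 3 + 25 = 28
x = -28/5

x = -28/5


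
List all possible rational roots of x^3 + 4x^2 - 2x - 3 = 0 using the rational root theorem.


Rational root theorem: possible roots are ±p/q where:
  p divides the constant term (-3): p ∈ {1, 3}
  q divides the leading coefficient (1): q ∈ {1}

All possible rational roots: -3, -1, 1, 3

-3, -1, 1, 3


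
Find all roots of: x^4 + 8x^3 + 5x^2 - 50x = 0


The constant term is 0, so x = 0 is a root. Factor out x:
  x^3 + 8x^2 + 5x - 50 = 0
Let p(x) = x^3 + 8x^2 + 5x - 50. By the rational root theorem (leading coefficient 1), any rational root is an integer divisor of 50: try ±1, ±2, ... in turn.
Test x = 1: value = -36 ≠ 0.
Test x = -1: value = -48 ≠ 0.
Test x = 2: value = 0 ✓, so (x - 2) is a factor.
Synthetic division by (x - 2): bring down 1; 1(2) + 8 = 10; 10(2) + 5 = 25; 25(2) - 50 = 0 → quotient x^2 + 10x + 25, remainder 0.
Solve the quadratic x^2 + 10x + 25 = 0: discriminant = 10^2 - 4(1)(25) = 100 - 100 = 0.
Discriminant = 0, so a double root: x = -10/2 = -5.
Collecting all roots found:

x = -5 (multiplicity 2), x = 0, x = 2


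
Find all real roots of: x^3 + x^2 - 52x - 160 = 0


Let p(x) = x^3 + x^2 - 52x - 160. By the rational root theorem (leading coefficient 1), any rational root is an integer divisor of 160: try ±1, ±2, ... in turn.
Test x = 1: value = -210 ≠ 0.
Test x = -1: value = -108 ≠ 0.
Test x = 2: value = -252 ≠ 0.
Test x = -2: value = -60 ≠ 0.
Test x = 4: value = -288 ≠ 0.
Test x = -4: value = 0 ✓, so (x + 4) is a factor.
Synthetic division by (x + 4): bring down 1; 1(-4) + 1 = -3; (-3)(-4) - 52 = -40; (-40)(-4) - 160 = 0 → quotient x^2 - 3x - 40, remainder 0.
Solve the quadratic x^2 - 3x - 40 = 0: discriminant = (-3)^2 - 4(1)(-40) = 9 + 160 = 169.
sqrt(169) = 13, so x = (3 ± 13)/2: x = 8 or x = -5.

x = -5, x = -4, x = 8


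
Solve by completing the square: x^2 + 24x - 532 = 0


Start: x^2 + 24x - 532 = 0
Move constant: x^2 + 24x = 532
Half of 24 is 12, squared is 144
Add 144 to both sides: x^2 + 24x + 144 = 676
(x + 12)^2 = 676
x + 12 = ±26
x = -12 + 26 = 14 or x = -12 - 26 = -38

x = -38, x = 14


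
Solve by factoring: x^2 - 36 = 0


We need two numbers that multiply to -36 and add to 0.
Those numbers are 6 and -6 (since 6 * (-6) = -36 and 6 + (-6) = 0).
So x^2 - 36 = (x + 6)(x - 6) = 0
Setting each factor to zero: x = -6 or x = 6

x = -6, x = 6


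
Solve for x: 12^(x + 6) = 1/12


Express both sides with the same base.
1/12 = 12^(-1)
Since the bases match, equate exponents: x + 6 = -1
So x = -1 - (6) = -7

x = -7


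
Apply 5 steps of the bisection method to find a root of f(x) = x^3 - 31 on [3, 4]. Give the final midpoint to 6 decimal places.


f(x) = x^3 - 31
f(3) = -4 < 0
f(4) = 33 > 0

Step 1: midpoint = (3.000000 + 4.000000)/2 = 3.500000
  f(3.500000) = 11.875000
  f(mid) > 0, so root is in [3.000000, 3.500000]

Step 2: midpoint = (3.000000 + 3.500000)/2 = 3.250000
  f(3.250000) = 3.328125
  f(mid) > 0, so root is in [3.000000, 3.250000]

Step 3: midpoint = (3.000000 + 3.250000)/2 = 3.125000
  f(3.125000) = -0.482422
  f(mid) < 0, so root is in [3.125000, 3.250000]

Step 4: midpoint = (3.125000 + 3.250000)/2 = 3.187500
  f(3.187500) = 1.385498
  f(mid) > 0, so root is in [3.125000, 3.187500]

Step 5: midpoint = (3.125000 + 3.187500)/2 = 3.156250
  f(3.156250) = 0.442291
  f(mid) > 0, so root is in [3.125000, 3.156250]

midpoint = 3.156250


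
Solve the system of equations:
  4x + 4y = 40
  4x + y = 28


Using Cramer's rule:
Determinant D = (4)(1) - (4)(4) = 4 - 16 = -12
Dx = (40)(1) - (28)(4) = 40 - 112 = -72
Dy = (4)(28) - (4)(40) = 112 - 160 = -48
x = Dx/D = -72/-12 = 6
y = Dy/D = -48/-12 = 4

x = 6, y = 4


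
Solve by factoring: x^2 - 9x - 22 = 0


We need two numbers that multiply to -22 and add to -9.
Those numbers are -11 and 2 (since (-11) * 2 = -22 and (-11) + 2 = -9).
So x^2 - 9x - 22 = (x - 11)(x + 2) = 0
Setting each factor to zero: x = 11 or x = -2

x = -2, x = 11


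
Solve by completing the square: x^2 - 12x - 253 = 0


Start: x^2 - 12x - 253 = 0
Move constant: x^2 - 12x = 253
Half of -12 is -6, squared is 36
Add 36 to both sides: x^2 - 12x + 36 = 289
(x - 6)^2 = 289
x - 6 = ±17
x = 6 + 17 = 23 or x = 6 - 17 = -11

x = -11, x = 23


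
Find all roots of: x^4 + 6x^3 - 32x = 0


The constant term is 0, so x = 0 is a root. Factor out x:
  x^3 + 6x^2 - 32 = 0
Let p(x) = x^3 + 6x^2 - 32. By the rational root theorem (leading coefficient 1), any rational root is an integer divisor of 32: try ±1, ±2, ... in turn.
Test x = 1: value = -25 ≠ 0.
Test x = -1: value = -27 ≠ 0.
Test x = 2: value = 0 ✓, so (x - 2) is a factor.
Synthetic division by (x - 2): bring down 1; 1(2) + 6 = 8; 8(2) + 0 = 16; 16(2) - 32 = 0 → quotient x^2 + 8x + 16, remainder 0.
Solve the quadratic x^2 + 8x + 16 = 0: discriminant = 8^2 - 4(1)(16) = 64 - 64 = 0.
Discriminant = 0, so a double root: x = -8/2 = -4.
Collecting all roots found:

x = -4 (multiplicity 2), x = 0, x = 2


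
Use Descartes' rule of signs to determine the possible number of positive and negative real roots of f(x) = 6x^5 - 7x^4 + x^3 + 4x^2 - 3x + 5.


Descartes' rule of signs:

For positive roots, count sign changes in f(x) = 6x^5 - 7x^4 + x^3 + 4x^2 - 3x + 5:
Signs of coefficients: +, -, +, +, -, +
Number of sign changes: 4
Possible positive real roots: 4, 2, 0

For negative roots, examine f(-x) = -6x^5 - 7x^4 - x^3 + 4x^2 + 3x + 5:
Signs of coefficients: -, -, -, +, +, +
Number of sign changes: 1
Possible negative real roots: 1

Positive roots: 4 or 2 or 0; Negative roots: 1


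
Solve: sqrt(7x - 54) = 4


Square both sides: 7x - 54 = 4^2 = 16
7x = 16 + 54 = 70
x = 10
Check: sqrt(7*10 - 54) = sqrt(16) = 4 ✓

x = 10


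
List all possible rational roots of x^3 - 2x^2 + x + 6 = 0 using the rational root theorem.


Rational root theorem: possible roots are ±p/q where:
  p divides the constant term (6): p ∈ {1, 2, 3, 6}
  q divides the leading coefficient (1): q ∈ {1}

All possible rational roots: -6, -3, -2, -1, 1, 2, 3, 6

-6, -3, -2, -1, 1, 2, 3, 6


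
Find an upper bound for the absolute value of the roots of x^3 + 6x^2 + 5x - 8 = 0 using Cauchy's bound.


Cauchy's bound: all roots r satisfy |r| <= 1 + max(|a_i/a_n|) for i = 0,...,n-1
where a_n is the leading coefficient.

Coefficients: [1, 6, 5, -8]
Leading coefficient a_n = 1
Ratios |a_i/a_n|: 6, 5, 8
Maximum ratio: 8
Cauchy's bound: |r| <= 1 + 8 = 9

Upper bound = 9


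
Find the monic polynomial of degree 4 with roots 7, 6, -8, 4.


A monic polynomial with roots 7, 6, -8, 4 is:
p(x) = (x - 7)(x - 6)(x + 8)(x - 4)
After multiplying by (x - 7): x - 7
After multiplying by (x - 6): x^2 - 13x + 42
After multiplying by (x + 8): x^3 - 5x^2 - 62x + 336
After multiplying by (x - 4): x^4 - 9x^3 - 42x^2 + 584x - 1344

x^4 - 9x^3 - 42x^2 + 584x - 1344


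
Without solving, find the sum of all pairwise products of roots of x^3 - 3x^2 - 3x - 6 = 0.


By Vieta's formulas for x^3 + bx^2 + cx + d = 0:
  r1 + r2 + r3 = -b/a = 3
  r1*r2 + r1*r3 + r2*r3 = c/a = -3
  r1*r2*r3 = -d/a = 6


Sum of pairwise products = -3


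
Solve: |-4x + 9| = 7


An absolute value equation |expr| = 7 gives two cases:
Case 1: -4x + 9 = 7
  -4x = -2, so x = 1/2
Case 2: -4x + 9 = -7
  -4x = -16, so x = 4

x = 1/2, x = 4


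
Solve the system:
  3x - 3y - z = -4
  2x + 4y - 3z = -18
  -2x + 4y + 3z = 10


Using Cramer's rule. Expand each determinant along the first row.
D  = 3*[4*3 - (-3)*4] - (-3)*[2*3 - (-3)*(-2)] + (-1)*[2*4 - 4*(-2)]
  = 3*(24) - (-3)*(0) + (-1)*(16) = 56
Dx = (-4)*[4*3 - (-3)*4] - (-3)*[(-18)*3 - (-3)*10] + (-1)*[(-18)*4 - 4*10]
  = (-4)*(24) - (-3)*(-24) + (-1)*(-112) = -56
Dy = 3*[(-18)*3 - (-3)*10] - (-4)*[2*3 - (-3)*(-2)] + (-1)*[2*10 - (-18)*(-2)]
  = 3*(-24) - (-4)*(0) + (-1)*(-16) = -56
Dz = 3*[4*10 - (-18)*4] - (-3)*[2*10 - (-18)*(-2)] + (-4)*[2*4 - 4*(-2)]
  = 3*(112) - (-3)*(-16) + (-4)*(16) = 224
x = Dx/D = -56/56 = -1, y = Dy/D = -56/56 = -1, z = Dz/D = 224/56 = 4
Check eq1: (3)(-1) + (-3)(-1) + (-1)(4) = -4 = -4 ✓
Check eq2: (2)(-1) + (4)(-1) + (-3)(4) = -18 = -18 ✓
Check eq3: (-2)(-1) + (4)(-1) + (3)(4) = 10 = 10 ✓

x = -1, y = -1, z = 4


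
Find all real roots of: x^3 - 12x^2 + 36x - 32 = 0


Let p(x) = x^3 - 12x^2 + 36x - 32. By the rational root theorem (leading coefficient 1), any rational root is an integer divisor of 32: try ±1, ±2, ... in turn.
Test x = 1: value = -7 ≠ 0.
Test x = -1: value = -81 ≠ 0.
Test x = 2: value = 0 ✓, so (x - 2) is a factor.
Synthetic division by (x - 2): bring down 1; 1(2) - 12 = -10; (-10)(2) + 36 = 16; 16(2) - 32 = 0 → quotient x^2 - 10x + 16, remainder 0.
Solve the quadratic x^2 - 10x + 16 = 0: discriminant = (-10)^2 - 4(1)(16) = 100 - 64 = 36.
sqrt(36) = 6, so x = (10 ± 6)/2: x = 8 or x = 2.

x = 2 (multiplicity 2), x = 8


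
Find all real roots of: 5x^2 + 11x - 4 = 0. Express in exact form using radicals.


Using the quadratic formula: x = (-b ± sqrt(b^2 - 4ac)) / (2a)
Here a = 5, b = 11, c = -4
Discriminant = b^2 - 4ac = 11^2 - 4(5)(-4) = 121 + 80 = 201
Since discriminant = 201 > 0, there are two real roots.
x = (-11 ± sqrt(201)) / 10
Numerically: x ≈ 0.3177 or x ≈ -2.5177

x = (-11 + sqrt(201)) / 10 or x = (-11 - sqrt(201)) / 10


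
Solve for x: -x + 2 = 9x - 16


Starting with: -x + 2 = 9x - 16
Move all x terms to left: (-1 - 9)x = -16 - 2
Simplify: -10x = -18
Divide both sides by -10: x = 9/5

x = 9/5


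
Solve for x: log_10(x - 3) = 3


Convert to exponential form: x - 3 = 10^3 = 1000
x = 1000 + 3 = 1003
Check: log_10(1003 - 3) = log_10(1000) = log_10(1000) = 3 ✓

x = 1003


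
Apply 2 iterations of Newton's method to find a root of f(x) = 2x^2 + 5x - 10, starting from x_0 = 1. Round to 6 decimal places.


Newton's method: x_(n+1) = x_n - f(x_n)/f'(x_n)
f(x) = 2x^2 + 5x - 10
f'(x) = 4x + 5

Iteration 1:
  f(1.000000) = -3.000000
  f'(1.000000) = 9.000000
  x_1 = 1.000000 - (-3.000000)/(9.000000) = 1.333333

Iteration 2:
  f(1.333333) = 0.222222
  f'(1.333333) = 10.333333
  x_2 = 1.333333 - (0.222222)/(10.333333) = 1.311828

x_2 = 1.311828


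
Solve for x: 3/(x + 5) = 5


Multiply both sides by (x + 5): 3 = 5(x + 5)
Distribute: 3 = 5x + 25
5x = 3 - 25 = -22
x = -22/5

x = -22/5


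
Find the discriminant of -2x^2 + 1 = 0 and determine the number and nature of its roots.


For ax^2 + bx + c = 0, discriminant D = b^2 - 4ac
Here a = -2, b = 0, c = 1
D = (0)^2 - 4(-2)(1) = 0 + 8 = 8

D = 8 > 0 but not a perfect square
The equation has 2 distinct real irrational roots.

Discriminant = 8, 2 distinct real irrational roots


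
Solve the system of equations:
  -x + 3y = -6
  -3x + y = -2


Using Cramer's rule:
Determinant D = (-1)(1) - (-3)(3) = -1 + 9 = 8
Dx = (-6)(1) - (-2)(3) = -6 + 6 = 0
Dy = (-1)(-2) - (-3)(-6) = 2 - 18 = -16
x = Dx/D = 0/8 = 0
y = Dy/D = -16/8 = -2

x = 0, y = -2


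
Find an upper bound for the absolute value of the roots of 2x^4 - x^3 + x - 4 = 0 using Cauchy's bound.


Cauchy's bound: all roots r satisfy |r| <= 1 + max(|a_i/a_n|) for i = 0,...,n-1
where a_n is the leading coefficient.

Coefficients: [2, -1, 0, 1, -4]
Leading coefficient a_n = 2
Ratios |a_i/a_n|: 1/2, 0, 1/2, 2
Maximum ratio: 2
Cauchy's bound: |r| <= 1 + 2 = 3

Upper bound = 3


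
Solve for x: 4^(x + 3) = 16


Express both sides with the same base.
16 = 4^2
Since the bases match, equate exponents: x + 3 = 2
So x = 2 - (3) = -1

x = -1


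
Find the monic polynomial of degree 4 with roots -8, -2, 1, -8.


A monic polynomial with roots -8, -2, 1, -8 is:
p(x) = (x + 8)(x + 2)(x - 1)(x + 8)
After multiplying by (x + 8): x + 8
After multiplying by (x + 2): x^2 + 10x + 16
After multiplying by (x - 1): x^3 + 9x^2 + 6x - 16
After multiplying by (x + 8): x^4 + 17x^3 + 78x^2 + 32x - 128

x^4 + 17x^3 + 78x^2 + 32x - 128


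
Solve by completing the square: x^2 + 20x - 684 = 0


Start: x^2 + 20x - 684 = 0
Move constant: x^2 + 20x = 684
Half of 20 is 10, squared is 100
Add 100 to both sides: x^2 + 20x + 100 = 784
(x + 10)^2 = 784
x + 10 = ±28
x = -10 + 28 = 18 or x = -10 - 28 = -38

x = -38, x = 18


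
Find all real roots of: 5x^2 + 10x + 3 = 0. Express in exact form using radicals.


Using the quadratic formula: x = (-b ± sqrt(b^2 - 4ac)) / (2a)
Here a = 5, b = 10, c = 3
Discriminant = b^2 - 4ac = 10^2 - 4(5)(3) = 100 - 60 = 40
Since discriminant = 40 > 0, there are two real roots.
x = (-10 ± 2*sqrt(10)) / 10
Simplifying: x = (-5 ± sqrt(10)) / 5
Numerically: x ≈ -0.3675 or x ≈ -1.6325

x = (-5 + sqrt(10)) / 5 or x = (-5 - sqrt(10)) / 5


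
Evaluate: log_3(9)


We need the exponent such that 3^? = 9
3^2 = 9
Therefore log_3(9) = 2

2


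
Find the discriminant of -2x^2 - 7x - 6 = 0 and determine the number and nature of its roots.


For ax^2 + bx + c = 0, discriminant D = b^2 - 4ac
Here a = -2, b = -7, c = -6
D = (-7)^2 - 4(-2)(-6) = 49 - 48 = 1

D = 1 > 0 and is a perfect square (sqrt = 1)
The equation has 2 distinct real rational roots.

Discriminant = 1, 2 distinct real rational roots


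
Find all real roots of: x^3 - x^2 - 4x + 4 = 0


Let p(x) = x^3 - x^2 - 4x + 4. By the rational root theorem (leading coefficient 1), any rational root is an integer divisor of 4: try ±1, ±2, ... in turn.
Test x = 1: value = 0 ✓, so (x - 1) is a factor.
Synthetic division by (x - 1): bring down 1; 1(1) - 1 = 0; 0(1) - 4 = -4; (-4)(1) + 4 = 0 → quotient x^2 - 4, remainder 0.
Solve the quadratic x^2 - 4 = 0: discriminant = 0^2 - 4(1)(-4) = 0 + 16 = 16.
sqrt(16) = 4, so x = (0 ± 4)/2: x = 2 or x = -2.

x = -2, x = 1, x = 2


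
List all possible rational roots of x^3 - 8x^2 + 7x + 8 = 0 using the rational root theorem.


Rational root theorem: possible roots are ±p/q where:
  p divides the constant term (8): p ∈ {1, 2, 4, 8}
  q divides the leading coefficient (1): q ∈ {1}

All possible rational roots: -8, -4, -2, -1, 1, 2, 4, 8

-8, -4, -2, -1, 1, 2, 4, 8


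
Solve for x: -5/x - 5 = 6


Subtract -5 from both sides: -5/x = 11
Multiply both sides by x: -5 = 11 * x
Divide by 11: x = -5/11

x = -5/11


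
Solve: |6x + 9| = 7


An absolute value equation |expr| = 7 gives two cases:
Case 1: 6x + 9 = 7
  6x = -2, so x = -1/3
Case 2: 6x + 9 = -7
  6x = -16, so x = -8/3

x = -8/3, x = -1/3


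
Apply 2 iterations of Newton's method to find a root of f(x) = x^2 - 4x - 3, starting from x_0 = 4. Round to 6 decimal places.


Newton's method: x_(n+1) = x_n - f(x_n)/f'(x_n)
f(x) = x^2 - 4x - 3
f'(x) = 2x - 4

Iteration 1:
  f(4.000000) = -3.000000
  f'(4.000000) = 4.000000
  x_1 = 4.000000 - (-3.000000)/(4.000000) = 4.750000

Iteration 2:
  f(4.750000) = 0.562500
  f'(4.750000) = 5.500000
  x_2 = 4.750000 - (0.562500)/(5.500000) = 4.647727

x_2 = 4.647727


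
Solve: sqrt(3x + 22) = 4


Square both sides: 3x + 22 = 4^2 = 16
3x = 16 - 22 = -6
x = -2
Check: sqrt(3*(-2) + 22) = sqrt(16) = 4 ✓

x = -2


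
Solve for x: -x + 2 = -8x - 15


Starting with: -x + 2 = -8x - 15
Move all x terms to left: (-1 + 8)x = -15 - 2
Simplify: 7x = -17
Divide both sides by 7: x = -17/7

x = -17/7


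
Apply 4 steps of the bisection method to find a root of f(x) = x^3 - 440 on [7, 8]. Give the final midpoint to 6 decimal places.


f(x) = x^3 - 440
f(7) = -97 < 0
f(8) = 72 > 0

Step 1: midpoint = (7.000000 + 8.000000)/2 = 7.500000
  f(7.500000) = -18.125000
  f(mid) < 0, so root is in [7.500000, 8.000000]

Step 2: midpoint = (7.500000 + 8.000000)/2 = 7.750000
  f(7.750000) = 25.484375
  f(mid) > 0, so root is in [7.500000, 7.750000]

Step 3: midpoint = (7.500000 + 7.750000)/2 = 7.625000
  f(7.625000) = 3.322266
  f(mid) > 0, so root is in [7.500000, 7.625000]

Step 4: midpoint = (7.500000 + 7.625000)/2 = 7.562500
  f(7.562500) = -7.489990
  f(mid) < 0, so root is in [7.562500, 7.625000]

midpoint = 7.562500


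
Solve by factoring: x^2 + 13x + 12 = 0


We need two numbers that multiply to 12 and add to 13.
Those numbers are 1 and 12 (since 1 * 12 = 12 and 1 + 12 = 13).
So x^2 + 13x + 12 = (x + 1)(x + 12) = 0
Setting each factor to zero: x = -1 or x = -12

x = -12, x = -1


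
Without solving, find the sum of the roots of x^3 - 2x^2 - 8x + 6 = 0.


By Vieta's formulas for x^3 + bx^2 + cx + d = 0:
  r1 + r2 + r3 = -b/a = 2
  r1*r2 + r1*r3 + r2*r3 = c/a = -8
  r1*r2*r3 = -d/a = -6


Sum = 2


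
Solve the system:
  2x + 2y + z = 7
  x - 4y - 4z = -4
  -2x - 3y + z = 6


Using Cramer's rule. Expand each determinant along the first row.
D  = 2*[(-4)*1 - (-4)*(-3)] - 2*[1*1 - (-4)*(-2)] + 1*[1*(-3) - (-4)*(-2)]
  = 2*(-16) - 2*(-7) + 1*(-11) = -29
Dx = 7*[(-4)*1 - (-4)*(-3)] - 2*[(-4)*1 - (-4)*6] + 1*[(-4)*(-3) - (-4)*6]
  = 7*(-16) - 2*(20) + 1*(36) = -116
Dy = 2*[(-4)*1 - (-4)*6] - 7*[1*1 - (-4)*(-2)] + 1*[1*6 - (-4)*(-2)]
  = 2*(20) - 7*(-7) + 1*(-2) = 87
Dz = 2*[(-4)*6 - (-4)*(-3)] - 2*[1*6 - (-4)*(-2)] + 7*[1*(-3) - (-4)*(-2)]
  = 2*(-36) - 2*(-2) + 7*(-11) = -145
x = Dx/D = -116/-29 = 4, y = Dy/D = 87/-29 = -3, z = Dz/D = -145/-29 = 5
Check eq1: (2)(4) + (2)(-3) + (1)(5) = 7 = 7 ✓
Check eq2: (1)(4) + (-4)(-3) + (-4)(5) = -4 = -4 ✓
Check eq3: (-2)(4) + (-3)(-3) + (1)(5) = 6 = 6 ✓

x = 4, y = -3, z = 5


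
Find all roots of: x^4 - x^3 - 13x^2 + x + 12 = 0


Let p(x) = x^4 - x^3 - 13x^2 + x + 12. By the rational root theorem (leading coefficient 1), any rational root is an integer divisor of 12: try ±1, ±2, ... in turn.
Test x = 1: value = 0 ✓, so (x - 1) is a factor.
Synthetic division by (x - 1): bring down 1; 1(1) - 1 = 0; 0(1) - 13 = -13; (-13)(1) + 1 = -12; (-12)(1) + 12 = 0 → quotient x^3 - 13x - 12, remainder 0.
Continue with the quotient x^3 - 13x - 12 (candidates must divide 12; re-test x = 1 first in case it repeats).
Test x = 1: value = -24 ≠ 0.
Test x = -1: value = 0 ✓, so (x + 1) is a factor.
Synthetic division by (x + 1): bring down 1; 1(-1) + 0 = -1; (-1)(-1) - 13 = -12; (-12)(-1) - 12 = 0 → quotient x^2 - x - 12, remainder 0.
Solve the quadratic x^2 - x - 12 = 0: discriminant = (-1)^2 - 4(1)(-12) = 1 + 48 = 49.
sqrt(49) = 7, so x = (1 ± 7)/2: x = 4 or x = -3.
Collecting all roots found:

x = -3, x = -1, x = 1, x = 4


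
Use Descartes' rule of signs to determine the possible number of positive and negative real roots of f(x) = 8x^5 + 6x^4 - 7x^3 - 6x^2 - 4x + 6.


Descartes' rule of signs:

For positive roots, count sign changes in f(x) = 8x^5 + 6x^4 - 7x^3 - 6x^2 - 4x + 6:
Signs of coefficients: +, +, -, -, -, +
Number of sign changes: 2
Possible positive real roots: 2, 0

For negative roots, examine f(-x) = -8x^5 + 6x^4 + 7x^3 - 6x^2 + 4x + 6:
Signs of coefficients: -, +, +, -, +, +
Number of sign changes: 3
Possible negative real roots: 3, 1

Positive roots: 2 or 0; Negative roots: 3 or 1


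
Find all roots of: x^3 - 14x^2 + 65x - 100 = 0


Let p(x) = x^3 - 14x^2 + 65x - 100. By the rational root theorem (leading coefficient 1), any rational root is an integer divisor of 100: try ±1, ±2, ... in turn.
Test x = 1: value = -48 ≠ 0.
Test x = -1: value = -180 ≠ 0.
Test x = 2: value = -18 ≠ 0.
Test x = -2: value = -294 ≠ 0.
Test x = 4: value = 0 ✓, so (x - 4) is a factor.
Synthetic division by (x - 4): bring down 1; 1(4) - 14 = -10; (-10)(4) + 65 = 25; 25(4) - 100 = 0 → quotient x^2 - 10x + 25, remainder 0.
Solve the quadratic x^2 - 10x + 25 = 0: discriminant = (-10)^2 - 4(1)(25) = 100 - 100 = 0.
Discriminant = 0, so a double root: x = 10/2 = 5.
Collecting all roots found:

x = 4, x = 5 (multiplicity 2)


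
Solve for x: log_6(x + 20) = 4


Convert to exponential form: x + 20 = 6^4 = 1296
x = 1296 - 20 = 1276
Check: log_6(1276 + 20) = log_6(1296) = log_6(1296) = 4 ✓

x = 1276


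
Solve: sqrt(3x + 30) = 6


Square both sides: 3x + 30 = 6^2 = 36
3x = 36 - 30 = 6
x = 2
Check: sqrt(3*2 + 30) = sqrt(36) = 6 ✓

x = 2


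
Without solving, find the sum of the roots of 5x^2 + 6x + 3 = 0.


By Vieta's formulas for ax^2 + bx + c = 0:
  Sum of roots = -b/a
  Product of roots = c/a

Here a = 5, b = 6, c = 3
Sum = -(6)/5 = -6/5
Product = 3/5 = 3/5

Sum = -6/5


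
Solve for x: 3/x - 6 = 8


Subtract -6 from both sides: 3/x = 14
Multiply both sides by x: 3 = 14 * x
Divide by 14: x = 3/14

x = 3/14


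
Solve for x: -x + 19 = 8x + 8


Starting with: -x + 19 = 8x + 8
Move all x terms to left: (-1 - 8)x = 8 - 19
Simplify: -9x = -11
Divide both sides by -9: x = 11/9

x = 11/9


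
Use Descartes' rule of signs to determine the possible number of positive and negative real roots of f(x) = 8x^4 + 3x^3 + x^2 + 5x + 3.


Descartes' rule of signs:

For positive roots, count sign changes in f(x) = 8x^4 + 3x^3 + x^2 + 5x + 3:
Signs of coefficients: +, +, +, +, +
Number of sign changes: 0
Possible positive real roots: 0

For negative roots, examine f(-x) = 8x^4 - 3x^3 + x^2 - 5x + 3:
Signs of coefficients: +, -, +, -, +
Number of sign changes: 4
Possible negative real roots: 4, 2, 0

Positive roots: 0; Negative roots: 4 or 2 or 0


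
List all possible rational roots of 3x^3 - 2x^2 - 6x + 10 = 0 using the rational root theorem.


Rational root theorem: possible roots are ±p/q where:
  p divides the constant term (10): p ∈ {1, 2, 5, 10}
  q divides the leading coefficient (3): q ∈ {1, 3}

All possible rational roots: -10, -5, -10/3, -2, -5/3, -1, -2/3, -1/3, 1/3, 2/3, 1, 5/3, 2, 10/3, 5, 10

-10, -5, -10/3, -2, -5/3, -1, -2/3, -1/3, 1/3, 2/3, 1, 5/3, 2, 10/3, 5, 10


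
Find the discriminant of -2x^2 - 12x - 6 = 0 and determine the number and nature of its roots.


For ax^2 + bx + c = 0, discriminant D = b^2 - 4ac
Here a = -2, b = -12, c = -6
D = (-12)^2 - 4(-2)(-6) = 144 - 48 = 96

D = 96 > 0 but not a perfect square
The equation has 2 distinct real irrational roots.

Discriminant = 96, 2 distinct real irrational roots


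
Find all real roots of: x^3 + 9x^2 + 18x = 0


The constant term is 0, so x = 0 is a root. Factor out x:
  x(x^2 + 9x + 18) = 0
Solve the quadratic x^2 + 9x + 18 = 0: discriminant = 9^2 - 4(1)(18) = 81 - 72 = 9.
sqrt(9) = 3, so x = (-9 ± 3)/2: x = -3 or x = -6.

x = -6, x = -3, x = 0


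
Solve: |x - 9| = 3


An absolute value equation |expr| = 3 gives two cases:
Case 1: x - 9 = 3
  x = 12, so x = 12
Case 2: x - 9 = -3
  x = 6, so x = 6

x = 6, x = 12


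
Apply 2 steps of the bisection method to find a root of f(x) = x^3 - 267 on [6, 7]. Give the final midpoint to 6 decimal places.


f(x) = x^3 - 267
f(6) = -51 < 0
f(7) = 76 > 0

Step 1: midpoint = (6.000000 + 7.000000)/2 = 6.500000
  f(6.500000) = 7.625000
  f(mid) > 0, so root is in [6.000000, 6.500000]

Step 2: midpoint = (6.000000 + 6.500000)/2 = 6.250000
  f(6.250000) = -22.859375
  f(mid) < 0, so root is in [6.250000, 6.500000]

midpoint = 6.250000


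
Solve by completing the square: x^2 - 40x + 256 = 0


Start: x^2 - 40x + 256 = 0
Move constant: x^2 - 40x = -256
Half of -40 is -20, squared is 400
Add 400 to both sides: x^2 - 40x + 400 = 144
(x - 20)^2 = 144
x - 20 = ±12
x = 20 + 12 = 32 or x = 20 - 12 = 8

x = 8, x = 32


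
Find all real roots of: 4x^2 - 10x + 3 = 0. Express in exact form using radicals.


Using the quadratic formula: x = (-b ± sqrt(b^2 - 4ac)) / (2a)
Here a = 4, b = -10, c = 3
Discriminant = b^2 - 4ac = (-10)^2 - 4(4)(3) = 100 - 48 = 52
Since discriminant = 52 > 0, there are two real roots.
x = (10 ± 2*sqrt(13)) / 8
Simplifying: x = (5 ± sqrt(13)) / 4
Numerically: x ≈ 2.1514 or x ≈ 0.3486

x = (5 + sqrt(13)) / 4 or x = (5 - sqrt(13)) / 4


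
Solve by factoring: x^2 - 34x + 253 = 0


We need two numbers that multiply to 253 and add to -34.
Those numbers are -11 and -23 (since (-11) * (-23) = 253 and (-11) + (-23) = -34).
So x^2 - 34x + 253 = (x - 11)(x - 23) = 0
Setting each factor to zero: x = 11 or x = 23

x = 11, x = 23


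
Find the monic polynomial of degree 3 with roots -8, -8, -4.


A monic polynomial with roots -8, -8, -4 is:
p(x) = (x + 8)(x + 8)(x + 4)
After multiplying by (x + 8): x + 8
After multiplying by (x + 8): x^2 + 16x + 64
After multiplying by (x + 4): x^3 + 20x^2 + 128x + 256

x^3 + 20x^2 + 128x + 256


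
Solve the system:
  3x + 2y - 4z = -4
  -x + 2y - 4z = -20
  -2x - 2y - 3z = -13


Using Cramer's rule. Expand each determinant along the first row.
D  = 3*[2*(-3) - (-4)*(-2)] - 2*[(-1)*(-3) - (-4)*(-2)] + (-4)*[(-1)*(-2) - 2*(-2)]
  = 3*(-14) - 2*(-5) + (-4)*(6) = -56
Dx = (-4)*[2*(-3) - (-4)*(-2)] - 2*[(-20)*(-3) - (-4)*(-13)] + (-4)*[(-20)*(-2) - 2*(-13)]
  = (-4)*(-14) - 2*(8) + (-4)*(66) = -224
Dy = 3*[(-20)*(-3) - (-4)*(-13)] - (-4)*[(-1)*(-3) - (-4)*(-2)] + (-4)*[(-1)*(-13) - (-20)*(-2)]
  = 3*(8) - (-4)*(-5) + (-4)*(-27) = 112
Dz = 3*[2*(-13) - (-20)*(-2)] - 2*[(-1)*(-13) - (-20)*(-2)] + (-4)*[(-1)*(-2) - 2*(-2)]
  = 3*(-66) - 2*(-27) + (-4)*(6) = -168
x = Dx/D = -224/-56 = 4, y = Dy/D = 112/-56 = -2, z = Dz/D = -168/-56 = 3
Check eq1: (3)(4) + (2)(-2) + (-4)(3) = -4 = -4 ✓
Check eq2: (-1)(4) + (2)(-2) + (-4)(3) = -20 = -20 ✓
Check eq3: (-2)(4) + (-2)(-2) + (-3)(3) = -13 = -13 ✓

x = 4, y = -2, z = 3


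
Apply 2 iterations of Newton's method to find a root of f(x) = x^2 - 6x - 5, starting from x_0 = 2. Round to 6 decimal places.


Newton's method: x_(n+1) = x_n - f(x_n)/f'(x_n)
f(x) = x^2 - 6x - 5
f'(x) = 2x - 6

Iteration 1:
  f(2.000000) = -13.000000
  f'(2.000000) = -2.000000
  x_1 = 2.000000 - (-13.000000)/(-2.000000) = -4.500000

Iteration 2:
  f(-4.500000) = 42.250000
  f'(-4.500000) = -15.000000
  x_2 = -4.500000 - (42.250000)/(-15.000000) = -1.683333

x_2 = -1.683333


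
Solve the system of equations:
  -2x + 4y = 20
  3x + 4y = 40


Using Cramer's rule:
Determinant D = (-2)(4) - (3)(4) = -8 - 12 = -20
Dx = (20)(4) - (40)(4) = 80 - 160 = -80
Dy = (-2)(40) - (3)(20) = -80 - 60 = -140
x = Dx/D = -80/-20 = 4
y = Dy/D = -140/-20 = 7

x = 4, y = 7


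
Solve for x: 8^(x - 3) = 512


Express both sides with the same base.
512 = 8^3
Since the bases match, equate exponents: x - 3 = 3
So x = 3 - (-3) = 6

x = 6


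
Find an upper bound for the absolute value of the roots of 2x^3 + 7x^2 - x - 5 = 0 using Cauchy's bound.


Cauchy's bound: all roots r satisfy |r| <= 1 + max(|a_i/a_n|) for i = 0,...,n-1
where a_n is the leading coefficient.

Coefficients: [2, 7, -1, -5]
Leading coefficient a_n = 2
Ratios |a_i/a_n|: 7/2, 1/2, 5/2
Maximum ratio: 7/2
Cauchy's bound: |r| <= 1 + 7/2 = 9/2

Upper bound = 9/2


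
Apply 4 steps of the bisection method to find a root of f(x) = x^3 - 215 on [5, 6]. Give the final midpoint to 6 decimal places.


f(x) = x^3 - 215
f(5) = -90 < 0
f(6) = 1 > 0

Step 1: midpoint = (5.000000 + 6.000000)/2 = 5.500000
  f(5.500000) = -48.625000
  f(mid) < 0, so root is in [5.500000, 6.000000]

Step 2: midpoint = (5.500000 + 6.000000)/2 = 5.750000
  f(5.750000) = -24.890625
  f(mid) < 0, so root is in [5.750000, 6.000000]

Step 3: midpoint = (5.750000 + 6.000000)/2 = 5.875000
  f(5.875000) = -12.220703
  f(mid) < 0, so root is in [5.875000, 6.000000]

Step 4: midpoint = (5.875000 + 6.000000)/2 = 5.937500
  f(5.937500) = -5.679932
  f(mid) < 0, so root is in [5.937500, 6.000000]

midpoint = 5.937500


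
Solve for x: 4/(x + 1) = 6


Multiply both sides by (x + 1): 4 = 6(x + 1)
Distribute: 4 = 6x + 6
6x = 4 - 6 = -2
x = -1/3

x = -1/3


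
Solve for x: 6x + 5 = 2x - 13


Starting with: 6x + 5 = 2x - 13
Move all x terms to left: (6 - 2)x = -13 - 5
Simplify: 4x = -18
Divide both sides by 4: x = -9/2

x = -9/2


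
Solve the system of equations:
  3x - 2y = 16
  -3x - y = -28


Using Cramer's rule:
Determinant D = (3)(-1) - (-3)(-2) = -3 - 6 = -9
Dx = (16)(-1) - (-28)(-2) = -16 - 56 = -72
Dy = (3)(-28) - (-3)(16) = -84 + 48 = -36
x = Dx/D = -72/-9 = 8
y = Dy/D = -36/-9 = 4

x = 8, y = 4


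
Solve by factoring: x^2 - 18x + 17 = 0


We need two numbers that multiply to 17 and add to -18.
Those numbers are -1 and -17 (since (-1) * (-17) = 17 and (-1) + (-17) = -18).
So x^2 - 18x + 17 = (x - 1)(x - 17) = 0
Setting each factor to zero: x = 1 or x = 17

x = 1, x = 17


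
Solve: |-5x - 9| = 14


An absolute value equation |expr| = 14 gives two cases:
Case 1: -5x - 9 = 14
  -5x = 23, so x = -23/5
Case 2: -5x - 9 = -14
  -5x = -5, so x = 1

x = -23/5, x = 1


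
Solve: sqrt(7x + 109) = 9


Square both sides: 7x + 109 = 9^2 = 81
7x = 81 - 109 = -28
x = -4
Check: sqrt(7*(-4) + 109) = sqrt(81) = 9 ✓

x = -4


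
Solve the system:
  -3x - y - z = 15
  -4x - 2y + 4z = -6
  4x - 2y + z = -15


Using Cramer's rule. Expand each determinant along the first row.
D  = (-3)*[(-2)*1 - 4*(-2)] - (-1)*[(-4)*1 - 4*4] + (-1)*[(-4)*(-2) - (-2)*4]
  = (-3)*(6) - (-1)*(-20) + (-1)*(16) = -54
Dx = 15*[(-2)*1 - 4*(-2)] - (-1)*[(-6)*1 - 4*(-15)] + (-1)*[(-6)*(-2) - (-2)*(-15)]
  = 15*(6) - (-1)*(54) + (-1)*(-18) = 162
Dy = (-3)*[(-6)*1 - 4*(-15)] - 15*[(-4)*1 - 4*4] + (-1)*[(-4)*(-15) - (-6)*4]
  = (-3)*(54) - 15*(-20) + (-1)*(84) = 54
Dz = (-3)*[(-2)*(-15) - (-6)*(-2)] - (-1)*[(-4)*(-15) - (-6)*4] + 15*[(-4)*(-2) - (-2)*4]
  = (-3)*(18) - (-1)*(84) + 15*(16) = 270
x = Dx/D = 162/-54 = -3, y = Dy/D = 54/-54 = -1, z = Dz/D = 270/-54 = -5
Check eq1: (-3)(-3) + (-1)(-1) + (-1)(-5) = 15 = 15 ✓
Check eq2: (-4)(-3) + (-2)(-1) + (4)(-5) = -6 = -6 ✓
Check eq3: (4)(-3) + (-2)(-1) + (1)(-5) = -15 = -15 ✓

x = -3, y = -1, z = -5


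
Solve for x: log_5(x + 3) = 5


Convert to exponential form: x + 3 = 5^5 = 3125
x = 3125 - 3 = 3122
Check: log_5(3122 + 3) = log_5(3125) = log_5(3125) = 5 ✓

x = 3122


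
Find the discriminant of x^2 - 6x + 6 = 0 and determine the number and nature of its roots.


For ax^2 + bx + c = 0, discriminant D = b^2 - 4ac
Here a = 1, b = -6, c = 6
D = (-6)^2 - 4(1)(6) = 36 - 24 = 12

D = 12 > 0 but not a perfect square
The equation has 2 distinct real irrational roots.

Discriminant = 12, 2 distinct real irrational roots


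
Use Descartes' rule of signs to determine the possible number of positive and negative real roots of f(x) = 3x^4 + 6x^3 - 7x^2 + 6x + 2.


Descartes' rule of signs:

For positive roots, count sign changes in f(x) = 3x^4 + 6x^3 - 7x^2 + 6x + 2:
Signs of coefficients: +, +, -, +, +
Number of sign changes: 2
Possible positive real roots: 2, 0

For negative roots, examine f(-x) = 3x^4 - 6x^3 - 7x^2 - 6x + 2:
Signs of coefficients: +, -, -, -, +
Number of sign changes: 2
Possible negative real roots: 2, 0

Positive roots: 2 or 0; Negative roots: 2 or 0


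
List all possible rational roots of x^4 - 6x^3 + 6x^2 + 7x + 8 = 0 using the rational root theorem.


Rational root theorem: possible roots are ±p/q where:
  p divides the constant term (8): p ∈ {1, 2, 4, 8}
  q divides the leading coefficient (1): q ∈ {1}

All possible rational roots: -8, -4, -2, -1, 1, 2, 4, 8

-8, -4, -2, -1, 1, 2, 4, 8


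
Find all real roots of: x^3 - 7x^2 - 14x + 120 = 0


Let p(x) = x^3 - 7x^2 - 14x + 120. By the rational root theorem (leading coefficient 1), any rational root is an integer divisor of 120: try ±1, ±2, ... in turn.
Test x = 1: value = 100 ≠ 0.
Test x = -1: value = 126 ≠ 0.
Test x = 2: value = 72 ≠ 0.
Test x = -2: value = 112 ≠ 0.
Test x = 3: value = 42 ≠ 0.
Test x = -3: value = 72 ≠ 0.
Test x = 4: value = 16 ≠ 0.
Test x = -4: value = 0 ✓, so (x + 4) is a factor.
Synthetic division by (x + 4): bring down 1; 1(-4) - 7 = -11; (-11)(-4) - 14 = 30; 30(-4) + 120 = 0 → quotient x^2 - 11x + 30, remainder 0.
Solve the quadratic x^2 - 11x + 30 = 0: discriminant = (-11)^2 - 4(1)(30) = 121 - 120 = 1.
sqrt(1) = 1, so x = (11 ± 1)/2: x = 6 or x = 5.

x = -4, x = 5, x = 6


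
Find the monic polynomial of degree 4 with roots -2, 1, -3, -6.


A monic polynomial with roots -2, 1, -3, -6 is:
p(x) = (x + 2)(x - 1)(x + 3)(x + 6)
After multiplying by (x + 2): x + 2
After multiplying by (x - 1): x^2 + x - 2
After multiplying by (x + 3): x^3 + 4x^2 + x - 6
After multiplying by (x + 6): x^4 + 10x^3 + 25x^2 - 36

x^4 + 10x^3 + 25x^2 - 36


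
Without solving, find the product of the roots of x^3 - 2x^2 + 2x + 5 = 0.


By Vieta's formulas for x^3 + bx^2 + cx + d = 0:
  r1 + r2 + r3 = -b/a = 2
  r1*r2 + r1*r3 + r2*r3 = c/a = 2
  r1*r2*r3 = -d/a = -5


Product = -5


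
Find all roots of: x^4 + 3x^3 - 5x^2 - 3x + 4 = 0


Let p(x) = x^4 + 3x^3 - 5x^2 - 3x + 4. By the rational root theorem (leading coefficient 1), any rational root is an integer divisor of 4: try ±1, ±2, ... in turn.
Test x = 1: value = 0 ✓, so (x - 1) is a factor.
Synthetic division by (x - 1): bring down 1; 1(1) + 3 = 4; 4(1) - 5 = -1; (-1)(1) - 3 = -4; (-4)(1) + 4 = 0 → quotient x^3 + 4x^2 - x - 4, remainder 0.
Continue with the quotient x^3 + 4x^2 - x - 4 (candidates must divide 4; re-test x = 1 first in case it repeats).
Test x = 1: value = 0 ✓, so (x - 1) is a factor.
Synthetic division by (x - 1): bring down 1; 1(1) + 4 = 5; 5(1) - 1 = 4; 4(1) - 4 = 0 → quotient x^2 + 5x + 4, remainder 0.
Solve the quadratic x^2 + 5x + 4 = 0: discriminant = 5^2 - 4(1)(4) = 25 - 16 = 9.
sqrt(9) = 3, so x = (-5 ± 3)/2: x = -1 or x = -4.
Collecting all roots found:

x = -4, x = -1, x = 1 (multiplicity 2)


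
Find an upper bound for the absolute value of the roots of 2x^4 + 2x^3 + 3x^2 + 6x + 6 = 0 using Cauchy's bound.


Cauchy's bound: all roots r satisfy |r| <= 1 + max(|a_i/a_n|) for i = 0,...,n-1
where a_n is the leading coefficient.

Coefficients: [2, 2, 3, 6, 6]
Leading coefficient a_n = 2
Ratios |a_i/a_n|: 1, 3/2, 3, 3
Maximum ratio: 3
Cauchy's bound: |r| <= 1 + 3 = 4

Upper bound = 4


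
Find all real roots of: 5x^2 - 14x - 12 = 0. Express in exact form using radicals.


Using the quadratic formula: x = (-b ± sqrt(b^2 - 4ac)) / (2a)
Here a = 5, b = -14, c = -12
Discriminant = b^2 - 4ac = (-14)^2 - 4(5)(-12) = 196 + 240 = 436
Since discriminant = 436 > 0, there are two real roots.
x = (14 ± 2*sqrt(109)) / 10
Simplifying: x = (7 ± sqrt(109)) / 5
Numerically: x ≈ 3.4881 or x ≈ -0.6881

x = (7 + sqrt(109)) / 5 or x = (7 - sqrt(109)) / 5


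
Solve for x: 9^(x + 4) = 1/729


Express both sides with the same base.
1/729 = 9^(-3)
Since the bases match, equate exponents: x + 4 = -3
So x = -3 - (4) = -7

x = -7


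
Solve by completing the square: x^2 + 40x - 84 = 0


Start: x^2 + 40x - 84 = 0
Move constant: x^2 + 40x = 84
Half of 40 is 20, squared is 400
Add 400 to both sides: x^2 + 40x + 400 = 484
(x + 20)^2 = 484
x + 20 = ±22
x = -20 + 22 = 2 or x = -20 - 22 = -42

x = -42, x = 2


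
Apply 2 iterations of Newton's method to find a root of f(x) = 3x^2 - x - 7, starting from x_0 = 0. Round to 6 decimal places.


Newton's method: x_(n+1) = x_n - f(x_n)/f'(x_n)
f(x) = 3x^2 - x - 7
f'(x) = 6x - 1

Iteration 1:
  f(0.000000) = -7.000000
  f'(0.000000) = -1.000000
  x_1 = 0.000000 - (-7.000000)/(-1.000000) = -7.000000

Iteration 2:
  f(-7.000000) = 147.000000
  f'(-7.000000) = -43.000000
  x_2 = -7.000000 - (147.000000)/(-43.000000) = -3.581395

x_2 = -3.581395


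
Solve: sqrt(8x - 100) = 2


Square both sides: 8x - 100 = 2^2 = 4
8x = 4 + 100 = 104
x = 13
Check: sqrt(8*13 - 100) = sqrt(4) = 2 ✓

x = 13


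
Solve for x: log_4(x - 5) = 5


Convert to exponential form: x - 5 = 4^5 = 1024
x = 1024 + 5 = 1029
Check: log_4(1029 - 5) = log_4(1024) = log_4(1024) = 5 ✓

x = 1029


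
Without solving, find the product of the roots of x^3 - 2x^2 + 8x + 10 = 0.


By Vieta's formulas for x^3 + bx^2 + cx + d = 0:
  r1 + r2 + r3 = -b/a = 2
  r1*r2 + r1*r3 + r2*r3 = c/a = 8
  r1*r2*r3 = -d/a = -10


Product = -10


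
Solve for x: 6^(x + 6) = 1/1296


Express both sides with the same base.
1/1296 = 6^(-4)
Since the bases match, equate exponents: x + 6 = -4
So x = -4 - (6) = -10

x = -10
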